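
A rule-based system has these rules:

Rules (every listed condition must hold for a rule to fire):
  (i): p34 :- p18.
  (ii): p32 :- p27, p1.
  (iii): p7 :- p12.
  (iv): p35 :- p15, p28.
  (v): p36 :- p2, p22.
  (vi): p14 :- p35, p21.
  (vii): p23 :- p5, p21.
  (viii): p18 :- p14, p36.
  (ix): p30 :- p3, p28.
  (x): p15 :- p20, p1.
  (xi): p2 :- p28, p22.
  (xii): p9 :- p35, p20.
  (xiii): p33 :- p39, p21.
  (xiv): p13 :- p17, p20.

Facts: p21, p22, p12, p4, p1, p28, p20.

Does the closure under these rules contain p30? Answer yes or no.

no

Round 1 — (iii), (x), (xi), derive p7, p15, p2.
Round 2 — (iv), (v), derive p35, p36.
Round 3 — (vi), (xii), derive p14, p9.
Round 4 — (viii), derive p18.
Round 5 — (i), derive p34.
Fixed point reached. p30 is concluded only by (ix); (ix) needs p3 (never derived).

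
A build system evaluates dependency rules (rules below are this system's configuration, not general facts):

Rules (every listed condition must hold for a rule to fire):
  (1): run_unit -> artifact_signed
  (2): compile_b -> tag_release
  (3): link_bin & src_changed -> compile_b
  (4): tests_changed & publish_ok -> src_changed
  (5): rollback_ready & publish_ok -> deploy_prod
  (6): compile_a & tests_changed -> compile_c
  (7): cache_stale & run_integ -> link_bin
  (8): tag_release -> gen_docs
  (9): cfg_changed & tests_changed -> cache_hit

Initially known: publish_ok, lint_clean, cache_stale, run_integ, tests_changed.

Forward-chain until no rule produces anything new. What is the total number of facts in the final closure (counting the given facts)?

Round 1 fires (4), (7), giving src_changed, link_bin.
Round 2 fires (3), giving compile_b.
Round 3 fires (2), giving tag_release.
Round 4 fires (8), giving gen_docs.
Closure: {cache_stale, compile_b, gen_docs, link_bin, lint_clean, publish_ok, run_integ, src_changed, tag_release, tests_changed} — 10 facts.

10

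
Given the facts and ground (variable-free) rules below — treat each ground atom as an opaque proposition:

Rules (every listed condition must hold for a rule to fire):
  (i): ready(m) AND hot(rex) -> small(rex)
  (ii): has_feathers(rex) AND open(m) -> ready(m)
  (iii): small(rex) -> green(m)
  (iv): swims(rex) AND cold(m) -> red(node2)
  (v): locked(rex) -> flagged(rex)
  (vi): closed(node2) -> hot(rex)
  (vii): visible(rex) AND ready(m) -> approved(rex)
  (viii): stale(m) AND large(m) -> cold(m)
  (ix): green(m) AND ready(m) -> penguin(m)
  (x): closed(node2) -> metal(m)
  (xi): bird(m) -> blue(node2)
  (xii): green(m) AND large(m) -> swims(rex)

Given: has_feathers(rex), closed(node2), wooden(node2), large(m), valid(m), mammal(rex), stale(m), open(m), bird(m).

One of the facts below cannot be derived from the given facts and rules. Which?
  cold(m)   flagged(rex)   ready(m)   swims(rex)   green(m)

Round 1: (ii) [has_feathers(rex) AND open(m) -> ready(m)]; (vi) [closed(node2) -> hot(rex)]; (viii) [stale(m) AND large(m) -> cold(m)]; (x) [closed(node2) -> metal(m)]; (xi) [bird(m) -> blue(node2)]. New: ready(m), hot(rex), cold(m), metal(m), blue(node2).
Round 2: (i) [ready(m) AND hot(rex) -> small(rex)]. New: small(rex).
Round 3: (iii) [small(rex) -> green(m)]. New: green(m).
Round 4: (ix) [green(m) AND ready(m) -> penguin(m)]; (xii) [green(m) AND large(m) -> swims(rex)]. New: penguin(m), swims(rex).
Round 5: (iv) [swims(rex) AND cold(m) -> red(node2)]. New: red(node2).
Derived: cold(m) (round 1), ready(m) (round 1), swims(rex) (round 4), green(m) (round 3). flagged(rex) never appears in any round.

flagged(rex)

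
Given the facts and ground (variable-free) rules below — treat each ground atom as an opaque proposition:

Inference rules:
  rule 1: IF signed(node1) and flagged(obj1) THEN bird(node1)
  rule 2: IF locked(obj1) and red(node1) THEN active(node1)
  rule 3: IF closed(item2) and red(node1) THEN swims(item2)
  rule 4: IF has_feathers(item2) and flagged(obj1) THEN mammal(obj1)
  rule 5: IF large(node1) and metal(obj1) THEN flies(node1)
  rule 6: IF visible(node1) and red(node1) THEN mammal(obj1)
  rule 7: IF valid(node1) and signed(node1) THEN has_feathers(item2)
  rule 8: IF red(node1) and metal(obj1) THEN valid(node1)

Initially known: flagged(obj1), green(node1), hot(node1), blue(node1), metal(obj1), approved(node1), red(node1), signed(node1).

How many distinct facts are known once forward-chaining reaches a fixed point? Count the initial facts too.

Round 1 fires rule 1, rule 8, giving bird(node1), valid(node1).
Round 2 fires rule 7, giving has_feathers(item2).
Round 3 fires rule 4, giving mammal(obj1).
Closure: {approved(node1), bird(node1), blue(node1), flagged(obj1), green(node1), has_feathers(item2), hot(node1), mammal(obj1), metal(obj1), red(node1), signed(node1), valid(node1)} — 12 facts.

12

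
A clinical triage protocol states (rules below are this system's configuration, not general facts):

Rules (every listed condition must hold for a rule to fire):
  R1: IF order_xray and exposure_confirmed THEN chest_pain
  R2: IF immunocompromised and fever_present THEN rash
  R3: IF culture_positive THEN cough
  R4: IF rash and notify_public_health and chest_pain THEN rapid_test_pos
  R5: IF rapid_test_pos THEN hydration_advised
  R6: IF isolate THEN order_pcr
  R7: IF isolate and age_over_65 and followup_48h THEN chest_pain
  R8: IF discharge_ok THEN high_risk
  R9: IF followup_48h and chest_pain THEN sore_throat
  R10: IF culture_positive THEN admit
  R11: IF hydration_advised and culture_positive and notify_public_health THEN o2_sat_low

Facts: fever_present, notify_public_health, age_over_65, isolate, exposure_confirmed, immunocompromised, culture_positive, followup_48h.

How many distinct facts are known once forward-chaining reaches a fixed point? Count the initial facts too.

17

Round 1 fires R2, R3, R6, R7, R10, giving rash, cough, order_pcr, chest_pain, admit.
Round 2 fires R4, R9, giving rapid_test_pos, sore_throat.
Round 3 fires R5, giving hydration_advised.
Round 4 fires R11, giving o2_sat_low.
Closure: {admit, age_over_65, chest_pain, cough, culture_positive, exposure_confirmed, fever_present, followup_48h, hydration_advised, immunocompromised, isolate, notify_public_health, o2_sat_low, order_pcr, rapid_test_pos, rash, sore_throat} — 17 facts.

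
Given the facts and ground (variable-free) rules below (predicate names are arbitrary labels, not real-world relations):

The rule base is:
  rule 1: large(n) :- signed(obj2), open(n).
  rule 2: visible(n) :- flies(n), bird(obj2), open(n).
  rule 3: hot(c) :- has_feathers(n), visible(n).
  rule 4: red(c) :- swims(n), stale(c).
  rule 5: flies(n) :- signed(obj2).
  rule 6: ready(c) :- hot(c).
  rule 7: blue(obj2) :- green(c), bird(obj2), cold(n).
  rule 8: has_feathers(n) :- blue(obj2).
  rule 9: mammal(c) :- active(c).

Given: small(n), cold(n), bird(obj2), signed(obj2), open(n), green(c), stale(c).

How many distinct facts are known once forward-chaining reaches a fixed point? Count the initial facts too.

[1] rule 1 [large(n) :- signed(obj2), open(n).]; rule 5 [flies(n) :- signed(obj2).]; rule 7 [blue(obj2) :- green(c), bird(obj2), cold(n).]. ⇒ new: large(n), flies(n), blue(obj2).
[2] rule 2 [visible(n) :- flies(n), bird(obj2), open(n).]; rule 8 [has_feathers(n) :- blue(obj2).]. ⇒ new: visible(n), has_feathers(n).
[3] rule 3 [hot(c) :- has_feathers(n), visible(n).]. ⇒ new: hot(c).
[4] rule 6 [ready(c) :- hot(c).]. ⇒ new: ready(c).
Closure: {bird(obj2), blue(obj2), cold(n), flies(n), green(c), has_feathers(n), hot(c), large(n), open(n), ready(c), signed(obj2), small(n), stale(c), visible(n)} — 14 facts.

14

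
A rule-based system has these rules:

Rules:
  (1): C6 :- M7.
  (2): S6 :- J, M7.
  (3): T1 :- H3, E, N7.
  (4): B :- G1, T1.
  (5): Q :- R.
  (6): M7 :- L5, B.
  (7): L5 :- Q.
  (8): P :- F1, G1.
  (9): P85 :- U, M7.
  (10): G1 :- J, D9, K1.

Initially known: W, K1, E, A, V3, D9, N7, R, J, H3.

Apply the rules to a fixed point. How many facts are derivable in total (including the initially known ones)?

18

Round 1: (3) [T1 :- H3, E, N7.]; (5) [Q :- R.]; (10) [G1 :- J, D9, K1.]. Adds T1, Q, G1.
Round 2: (4) [B :- G1, T1.]; (7) [L5 :- Q.]. Adds B, L5.
Round 3: (6) [M7 :- L5, B.]. Adds M7.
Round 4: (1) [C6 :- M7.]; (2) [S6 :- J, M7.]. Adds C6, S6.
Closure: {A, B, C6, D9, E, G1, H3, J, K1, L5, M7, N7, Q, R, S6, T1, V3, W} — 18 facts.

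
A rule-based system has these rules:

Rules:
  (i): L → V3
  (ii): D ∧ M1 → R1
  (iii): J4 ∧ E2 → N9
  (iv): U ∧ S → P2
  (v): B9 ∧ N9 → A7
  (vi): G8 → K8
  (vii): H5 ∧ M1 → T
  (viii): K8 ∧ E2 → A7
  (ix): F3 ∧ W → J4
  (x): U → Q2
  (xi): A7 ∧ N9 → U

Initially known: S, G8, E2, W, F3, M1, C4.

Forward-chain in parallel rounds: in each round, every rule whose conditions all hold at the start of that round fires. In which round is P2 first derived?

4

Round 1 — (vi), (ix), derive K8, J4.
Round 2 — (iii), (viii), derive N9, A7.
Round 3 — (xi), derive U.
Round 4 — (iv), (x), derive P2, Q2.
P2 first appears in round 4.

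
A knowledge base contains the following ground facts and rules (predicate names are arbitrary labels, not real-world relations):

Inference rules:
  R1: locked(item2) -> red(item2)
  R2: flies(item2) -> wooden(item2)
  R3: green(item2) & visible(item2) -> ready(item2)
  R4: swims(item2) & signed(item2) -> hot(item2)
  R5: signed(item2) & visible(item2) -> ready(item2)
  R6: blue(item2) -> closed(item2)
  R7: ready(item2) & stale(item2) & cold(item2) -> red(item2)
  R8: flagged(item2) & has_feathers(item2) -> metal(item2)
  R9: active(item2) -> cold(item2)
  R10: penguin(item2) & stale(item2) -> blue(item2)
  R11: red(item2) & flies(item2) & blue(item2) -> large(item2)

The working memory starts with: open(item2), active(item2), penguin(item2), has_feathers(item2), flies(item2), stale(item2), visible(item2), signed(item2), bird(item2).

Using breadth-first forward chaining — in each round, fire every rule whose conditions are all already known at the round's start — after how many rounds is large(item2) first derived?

3

[1] R2 [flies(item2) -> wooden(item2)]; R5 [signed(item2) & visible(item2) -> ready(item2)]; R9 [active(item2) -> cold(item2)]; R10 [penguin(item2) & stale(item2) -> blue(item2)]. ⇒ new: wooden(item2), ready(item2), cold(item2), blue(item2).
[2] R6 [blue(item2) -> closed(item2)]; R7 [ready(item2) & stale(item2) & cold(item2) -> red(item2)]. ⇒ new: closed(item2), red(item2).
[3] R11 [red(item2) & flies(item2) & blue(item2) -> large(item2)]. ⇒ new: large(item2).
large(item2) first appears in round 3.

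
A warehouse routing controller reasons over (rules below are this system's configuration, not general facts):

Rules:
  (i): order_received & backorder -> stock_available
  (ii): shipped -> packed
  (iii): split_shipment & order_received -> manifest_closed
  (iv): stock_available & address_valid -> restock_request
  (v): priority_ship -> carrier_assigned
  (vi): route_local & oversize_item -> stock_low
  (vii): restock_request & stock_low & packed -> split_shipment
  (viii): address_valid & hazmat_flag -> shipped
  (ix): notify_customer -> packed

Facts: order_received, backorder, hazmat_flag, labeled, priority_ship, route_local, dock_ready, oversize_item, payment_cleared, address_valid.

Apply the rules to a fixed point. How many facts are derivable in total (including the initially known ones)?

18

[1] (i) [order_received & backorder -> stock_available]; (v) [priority_ship -> carrier_assigned]; (vi) [route_local & oversize_item -> stock_low]; (viii) [address_valid & hazmat_flag -> shipped]. ⇒ new: stock_available, carrier_assigned, stock_low, shipped.
[2] (ii) [shipped -> packed]; (iv) [stock_available & address_valid -> restock_request]. ⇒ new: packed, restock_request.
[3] (vii) [restock_request & stock_low & packed -> split_shipment]. ⇒ new: split_shipment.
[4] (iii) [split_shipment & order_received -> manifest_closed]. ⇒ new: manifest_closed.
Closure: {address_valid, backorder, carrier_assigned, dock_ready, hazmat_flag, labeled, manifest_closed, order_received, oversize_item, packed, payment_cleared, priority_ship, restock_request, route_local, shipped, split_shipment, stock_available, stock_low} — 18 facts.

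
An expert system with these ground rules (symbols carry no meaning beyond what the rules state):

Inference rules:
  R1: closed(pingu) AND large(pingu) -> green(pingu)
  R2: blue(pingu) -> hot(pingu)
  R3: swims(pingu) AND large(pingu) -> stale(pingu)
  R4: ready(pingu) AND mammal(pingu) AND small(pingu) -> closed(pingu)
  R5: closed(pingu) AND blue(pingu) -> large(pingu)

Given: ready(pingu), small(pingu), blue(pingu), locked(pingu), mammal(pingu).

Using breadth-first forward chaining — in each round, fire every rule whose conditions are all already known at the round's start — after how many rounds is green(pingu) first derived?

3

Round 1 fires R2, R4, giving hot(pingu), closed(pingu).
Round 2 fires R5, giving large(pingu).
Round 3 fires R1, giving green(pingu).
green(pingu) first appears in round 3.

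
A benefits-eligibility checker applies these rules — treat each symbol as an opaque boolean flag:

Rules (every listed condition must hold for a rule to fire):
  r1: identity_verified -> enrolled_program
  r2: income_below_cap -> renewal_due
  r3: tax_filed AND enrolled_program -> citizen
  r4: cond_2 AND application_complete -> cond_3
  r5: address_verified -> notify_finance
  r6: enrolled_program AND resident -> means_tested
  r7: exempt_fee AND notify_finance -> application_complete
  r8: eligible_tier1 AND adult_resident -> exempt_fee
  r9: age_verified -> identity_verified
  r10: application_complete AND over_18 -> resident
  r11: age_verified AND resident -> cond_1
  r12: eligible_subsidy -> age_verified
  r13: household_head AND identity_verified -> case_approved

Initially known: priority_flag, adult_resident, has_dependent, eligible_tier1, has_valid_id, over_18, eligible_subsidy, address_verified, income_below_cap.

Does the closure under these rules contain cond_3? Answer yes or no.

no

Round 1: r2 [income_below_cap -> renewal_due]; r5 [address_verified -> notify_finance]; r8 [eligible_tier1 AND adult_resident -> exempt_fee]; r12 [eligible_subsidy -> age_verified]. New: renewal_due, notify_finance, exempt_fee, age_verified.
Round 2: r7 [exempt_fee AND notify_finance -> application_complete]; r9 [age_verified -> identity_verified]. New: application_complete, identity_verified.
Round 3: r1 [identity_verified -> enrolled_program]; r10 [application_complete AND over_18 -> resident]. New: enrolled_program, resident.
Round 4: r6 [enrolled_program AND resident -> means_tested]; r11 [age_verified AND resident -> cond_1]. New: means_tested, cond_1.
Fixed point reached. cond_3 is concluded only by r4; r4 needs cond_2 (never derived).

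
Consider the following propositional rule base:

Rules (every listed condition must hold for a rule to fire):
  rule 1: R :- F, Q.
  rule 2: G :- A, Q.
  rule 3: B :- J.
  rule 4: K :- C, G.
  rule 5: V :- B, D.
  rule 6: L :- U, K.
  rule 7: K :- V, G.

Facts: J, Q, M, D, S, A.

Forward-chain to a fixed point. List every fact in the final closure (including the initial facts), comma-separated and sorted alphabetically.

Round 1 fires rule 2, rule 3, giving G, B.
Round 2 fires rule 5, giving V.
Round 3 fires rule 7, giving K.

A, B, D, G, J, K, M, Q, S, V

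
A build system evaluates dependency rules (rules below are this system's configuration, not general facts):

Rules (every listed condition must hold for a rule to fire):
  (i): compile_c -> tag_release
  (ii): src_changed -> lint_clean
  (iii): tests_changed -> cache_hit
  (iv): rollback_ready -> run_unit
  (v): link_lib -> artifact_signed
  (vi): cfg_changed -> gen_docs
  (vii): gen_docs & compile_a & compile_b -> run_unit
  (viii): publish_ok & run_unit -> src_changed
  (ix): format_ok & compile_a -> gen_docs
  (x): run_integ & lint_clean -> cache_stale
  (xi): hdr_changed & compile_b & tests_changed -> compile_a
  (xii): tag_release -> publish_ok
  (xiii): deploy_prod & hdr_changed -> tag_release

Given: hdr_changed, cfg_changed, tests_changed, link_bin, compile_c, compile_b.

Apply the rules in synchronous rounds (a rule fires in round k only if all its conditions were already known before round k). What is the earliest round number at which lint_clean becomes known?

4

Round 1: (i) [compile_c -> tag_release]; (iii) [tests_changed -> cache_hit]; (vi) [cfg_changed -> gen_docs]; (xi) [hdr_changed & compile_b & tests_changed -> compile_a]. New: tag_release, cache_hit, gen_docs, compile_a.
Round 2: (vii) [gen_docs & compile_a & compile_b -> run_unit]; (xii) [tag_release -> publish_ok]. New: run_unit, publish_ok.
Round 3: (viii) [publish_ok & run_unit -> src_changed]. New: src_changed.
Round 4: (ii) [src_changed -> lint_clean]. New: lint_clean.
lint_clean first appears in round 4.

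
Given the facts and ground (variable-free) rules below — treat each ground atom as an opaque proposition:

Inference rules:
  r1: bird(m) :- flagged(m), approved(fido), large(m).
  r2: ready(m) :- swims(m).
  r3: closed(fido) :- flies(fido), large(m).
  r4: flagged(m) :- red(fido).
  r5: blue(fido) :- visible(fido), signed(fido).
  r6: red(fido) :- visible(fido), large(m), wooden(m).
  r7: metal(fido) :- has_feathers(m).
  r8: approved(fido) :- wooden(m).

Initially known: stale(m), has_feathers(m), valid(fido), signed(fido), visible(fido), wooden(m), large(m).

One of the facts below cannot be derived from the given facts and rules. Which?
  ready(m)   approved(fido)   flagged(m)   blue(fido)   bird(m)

Round 1: r5 [blue(fido) :- visible(fido), signed(fido).]; r6 [red(fido) :- visible(fido), large(m), wooden(m).]; r7 [metal(fido) :- has_feathers(m).]; r8 [approved(fido) :- wooden(m).]. Adds blue(fido), red(fido), metal(fido), approved(fido).
Round 2: r4 [flagged(m) :- red(fido).]. Adds flagged(m).
Round 3: r1 [bird(m) :- flagged(m), approved(fido), large(m).]. Adds bird(m).
Derived: bird(m) (round 3), approved(fido) (round 1), blue(fido) (round 1), flagged(m) (round 2). ready(m) never appears in any round.

ready(m)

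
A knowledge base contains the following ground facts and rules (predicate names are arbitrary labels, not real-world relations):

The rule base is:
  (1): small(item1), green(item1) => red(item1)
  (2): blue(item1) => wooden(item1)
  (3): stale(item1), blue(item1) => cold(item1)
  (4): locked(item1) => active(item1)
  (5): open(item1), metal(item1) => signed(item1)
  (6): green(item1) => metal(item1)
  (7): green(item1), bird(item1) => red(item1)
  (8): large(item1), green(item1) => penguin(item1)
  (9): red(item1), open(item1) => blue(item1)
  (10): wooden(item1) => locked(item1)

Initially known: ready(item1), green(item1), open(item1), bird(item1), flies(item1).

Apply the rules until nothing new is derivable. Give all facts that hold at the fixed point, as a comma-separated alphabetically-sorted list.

active(item1), bird(item1), blue(item1), flies(item1), green(item1), locked(item1), metal(item1), open(item1), ready(item1), red(item1), signed(item1), wooden(item1)

[1] (6) [green(item1) => metal(item1)]; (7) [green(item1), bird(item1) => red(item1)]. ⇒ new: metal(item1), red(item1).
[2] (5) [open(item1), metal(item1) => signed(item1)]; (9) [red(item1), open(item1) => blue(item1)]. ⇒ new: signed(item1), blue(item1).
[3] (2) [blue(item1) => wooden(item1)]. ⇒ new: wooden(item1).
[4] (10) [wooden(item1) => locked(item1)]. ⇒ new: locked(item1).
[5] (4) [locked(item1) => active(item1)]. ⇒ new: active(item1).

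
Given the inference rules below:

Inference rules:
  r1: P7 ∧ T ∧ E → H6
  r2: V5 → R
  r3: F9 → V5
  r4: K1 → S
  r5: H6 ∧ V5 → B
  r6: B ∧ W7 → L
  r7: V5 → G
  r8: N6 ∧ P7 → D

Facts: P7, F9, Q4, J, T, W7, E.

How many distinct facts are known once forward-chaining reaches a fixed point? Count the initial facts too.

13

Round 1 — r1, r3, derive H6, V5.
Round 2 — r2, r5, r7, derive R, B, G.
Round 3 — r6, derive L.
Closure: {B, E, F9, G, H6, J, L, P7, Q4, R, T, V5, W7} — 13 facts.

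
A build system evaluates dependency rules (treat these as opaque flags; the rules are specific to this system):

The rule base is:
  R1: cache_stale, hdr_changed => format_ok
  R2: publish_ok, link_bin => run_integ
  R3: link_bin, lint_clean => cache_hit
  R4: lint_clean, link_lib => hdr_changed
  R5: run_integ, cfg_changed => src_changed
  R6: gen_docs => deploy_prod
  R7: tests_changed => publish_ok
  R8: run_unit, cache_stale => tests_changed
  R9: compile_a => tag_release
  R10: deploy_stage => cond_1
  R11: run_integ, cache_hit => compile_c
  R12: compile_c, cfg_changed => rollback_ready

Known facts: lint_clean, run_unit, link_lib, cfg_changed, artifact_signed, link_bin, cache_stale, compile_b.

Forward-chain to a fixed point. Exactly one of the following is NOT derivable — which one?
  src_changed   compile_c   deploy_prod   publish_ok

deploy_prod

Round 1 fires R3, R4, R8, giving cache_hit, hdr_changed, tests_changed.
Round 2 fires R1, R7, giving format_ok, publish_ok.
Round 3 fires R2, giving run_integ.
Round 4 fires R5, R11, giving src_changed, compile_c.
Round 5 fires R12, giving rollback_ready.
Derived: publish_ok (round 2), compile_c (round 4), src_changed (round 4). deploy_prod never appears in any round.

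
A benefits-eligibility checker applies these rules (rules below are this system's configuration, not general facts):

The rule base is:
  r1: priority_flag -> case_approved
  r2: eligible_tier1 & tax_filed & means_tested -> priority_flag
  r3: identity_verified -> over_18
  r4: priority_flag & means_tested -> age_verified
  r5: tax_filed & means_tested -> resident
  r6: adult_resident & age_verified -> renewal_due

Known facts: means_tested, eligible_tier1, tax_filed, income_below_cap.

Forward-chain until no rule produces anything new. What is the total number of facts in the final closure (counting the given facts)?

8

[1] r2 [eligible_tier1 & tax_filed & means_tested -> priority_flag]; r5 [tax_filed & means_tested -> resident]. ⇒ new: priority_flag, resident.
[2] r1 [priority_flag -> case_approved]; r4 [priority_flag & means_tested -> age_verified]. ⇒ new: case_approved, age_verified.
Closure: {age_verified, case_approved, eligible_tier1, income_below_cap, means_tested, priority_flag, resident, tax_filed} — 8 facts.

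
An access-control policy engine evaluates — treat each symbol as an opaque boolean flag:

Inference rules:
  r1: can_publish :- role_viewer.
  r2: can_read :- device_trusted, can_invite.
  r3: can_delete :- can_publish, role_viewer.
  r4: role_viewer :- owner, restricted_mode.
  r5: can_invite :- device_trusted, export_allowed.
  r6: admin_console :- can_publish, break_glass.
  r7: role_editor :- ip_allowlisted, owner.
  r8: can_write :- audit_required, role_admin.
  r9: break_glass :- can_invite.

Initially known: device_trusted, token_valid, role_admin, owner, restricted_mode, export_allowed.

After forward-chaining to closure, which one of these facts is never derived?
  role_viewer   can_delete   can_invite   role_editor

Round 1: r4 [role_viewer :- owner, restricted_mode.]; r5 [can_invite :- device_trusted, export_allowed.]. Adds role_viewer, can_invite.
Round 2: r1 [can_publish :- role_viewer.]; r2 [can_read :- device_trusted, can_invite.]; r9 [break_glass :- can_invite.]. Adds can_publish, can_read, break_glass.
Round 3: r3 [can_delete :- can_publish, role_viewer.]; r6 [admin_console :- can_publish, break_glass.]. Adds can_delete, admin_console.
Derived: can_delete (round 3), role_viewer (round 1), can_invite (round 1). role_editor never appears in any round.

role_editor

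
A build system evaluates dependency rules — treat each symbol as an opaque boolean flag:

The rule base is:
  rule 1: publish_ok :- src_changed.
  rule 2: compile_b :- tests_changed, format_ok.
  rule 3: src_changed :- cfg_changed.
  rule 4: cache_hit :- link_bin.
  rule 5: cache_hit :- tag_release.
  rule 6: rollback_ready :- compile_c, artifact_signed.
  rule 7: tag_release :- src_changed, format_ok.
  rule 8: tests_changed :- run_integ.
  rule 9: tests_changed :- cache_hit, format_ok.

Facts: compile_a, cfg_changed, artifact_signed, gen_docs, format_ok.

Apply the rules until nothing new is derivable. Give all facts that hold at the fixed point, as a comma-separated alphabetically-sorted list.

artifact_signed, cache_hit, cfg_changed, compile_a, compile_b, format_ok, gen_docs, publish_ok, src_changed, tag_release, tests_changed

Round 1: rule 3 [src_changed :- cfg_changed.]. New: src_changed.
Round 2: rule 1 [publish_ok :- src_changed.]; rule 7 [tag_release :- src_changed, format_ok.]. New: publish_ok, tag_release.
Round 3: rule 5 [cache_hit :- tag_release.]. New: cache_hit.
Round 4: rule 9 [tests_changed :- cache_hit, format_ok.]. New: tests_changed.
Round 5: rule 2 [compile_b :- tests_changed, format_ok.]. New: compile_b.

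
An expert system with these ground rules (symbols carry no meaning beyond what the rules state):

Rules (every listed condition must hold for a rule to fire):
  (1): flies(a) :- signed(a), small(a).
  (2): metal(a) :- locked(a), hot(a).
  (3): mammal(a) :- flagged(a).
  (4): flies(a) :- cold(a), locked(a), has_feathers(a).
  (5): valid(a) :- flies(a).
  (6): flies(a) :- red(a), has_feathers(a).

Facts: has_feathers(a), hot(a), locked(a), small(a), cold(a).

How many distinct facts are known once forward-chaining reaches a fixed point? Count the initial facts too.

8

Round 1 fires (2), (4), giving metal(a), flies(a).
Round 2 fires (5), giving valid(a).
Closure: {cold(a), flies(a), has_feathers(a), hot(a), locked(a), metal(a), small(a), valid(a)} — 8 facts.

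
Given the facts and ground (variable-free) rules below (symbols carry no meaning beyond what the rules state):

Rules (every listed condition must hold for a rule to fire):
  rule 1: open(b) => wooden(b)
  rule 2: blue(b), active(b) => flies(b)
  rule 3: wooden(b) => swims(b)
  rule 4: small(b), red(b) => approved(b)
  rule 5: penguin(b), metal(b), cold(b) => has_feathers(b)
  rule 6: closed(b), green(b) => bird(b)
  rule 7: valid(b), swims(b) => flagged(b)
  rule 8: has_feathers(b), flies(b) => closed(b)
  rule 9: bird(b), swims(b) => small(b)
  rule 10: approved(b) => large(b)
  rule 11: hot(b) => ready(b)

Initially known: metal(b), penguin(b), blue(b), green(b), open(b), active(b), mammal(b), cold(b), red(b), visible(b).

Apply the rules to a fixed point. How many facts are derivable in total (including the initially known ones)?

Round 1 — rule 1, rule 2, rule 5, derive wooden(b), flies(b), has_feathers(b).
Round 2 — rule 3, rule 8, derive swims(b), closed(b).
Round 3 — rule 6, derive bird(b).
Round 4 — rule 9, derive small(b).
Round 5 — rule 4, derive approved(b).
Round 6 — rule 10, derive large(b).
Closure: {active(b), approved(b), bird(b), blue(b), closed(b), cold(b), flies(b), green(b), has_feathers(b), large(b), mammal(b), metal(b), open(b), penguin(b), red(b), small(b), swims(b), visible(b), wooden(b)} — 19 facts.

19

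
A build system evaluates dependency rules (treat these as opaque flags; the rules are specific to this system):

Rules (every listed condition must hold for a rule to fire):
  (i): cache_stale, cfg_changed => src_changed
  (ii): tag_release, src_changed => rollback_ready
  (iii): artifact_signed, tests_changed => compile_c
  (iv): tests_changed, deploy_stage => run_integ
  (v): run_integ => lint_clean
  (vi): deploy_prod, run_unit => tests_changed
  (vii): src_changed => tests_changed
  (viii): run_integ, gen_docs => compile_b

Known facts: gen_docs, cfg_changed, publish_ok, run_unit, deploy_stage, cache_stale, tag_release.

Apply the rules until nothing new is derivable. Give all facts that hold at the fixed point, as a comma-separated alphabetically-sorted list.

cache_stale, cfg_changed, compile_b, deploy_stage, gen_docs, lint_clean, publish_ok, rollback_ready, run_integ, run_unit, src_changed, tag_release, tests_changed

Round 1 — (i), derive src_changed.
Round 2 — (ii), (vii), derive rollback_ready, tests_changed.
Round 3 — (iv), derive run_integ.
Round 4 — (v), (viii), derive lint_clean, compile_b.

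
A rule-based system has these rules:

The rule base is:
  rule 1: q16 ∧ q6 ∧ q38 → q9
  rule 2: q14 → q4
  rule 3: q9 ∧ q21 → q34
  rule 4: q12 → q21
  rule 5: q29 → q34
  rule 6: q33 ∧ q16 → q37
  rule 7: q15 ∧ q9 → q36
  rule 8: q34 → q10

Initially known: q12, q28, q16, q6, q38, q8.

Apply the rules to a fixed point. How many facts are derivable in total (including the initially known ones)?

Round 1: rule 1 [q16 ∧ q6 ∧ q38 → q9]; rule 4 [q12 → q21]. Adds q9, q21.
Round 2: rule 3 [q9 ∧ q21 → q34]. Adds q34.
Round 3: rule 8 [q34 → q10]. Adds q10.
Closure: {q10, q12, q16, q21, q28, q34, q38, q6, q8, q9} — 10 facts.

10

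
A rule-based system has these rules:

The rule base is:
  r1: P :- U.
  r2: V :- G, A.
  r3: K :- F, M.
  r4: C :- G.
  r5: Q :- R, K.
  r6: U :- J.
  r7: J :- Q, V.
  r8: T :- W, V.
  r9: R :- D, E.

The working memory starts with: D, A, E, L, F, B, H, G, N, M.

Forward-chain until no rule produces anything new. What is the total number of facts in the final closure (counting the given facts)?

Round 1: r2 [V :- G, A.]; r3 [K :- F, M.]; r4 [C :- G.]; r9 [R :- D, E.]. Adds V, K, C, R.
Round 2: r5 [Q :- R, K.]. Adds Q.
Round 3: r7 [J :- Q, V.]. Adds J.
Round 4: r6 [U :- J.]. Adds U.
Round 5: r1 [P :- U.]. Adds P.
Closure: {A, B, C, D, E, F, G, H, J, K, L, M, N, P, Q, R, U, V} — 18 facts.

18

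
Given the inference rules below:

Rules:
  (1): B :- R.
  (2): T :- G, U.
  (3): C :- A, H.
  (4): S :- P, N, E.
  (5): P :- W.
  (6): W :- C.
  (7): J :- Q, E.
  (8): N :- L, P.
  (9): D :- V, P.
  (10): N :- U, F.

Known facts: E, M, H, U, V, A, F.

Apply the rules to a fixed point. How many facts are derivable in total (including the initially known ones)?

Round 1: (3) [C :- A, H.]; (10) [N :- U, F.]. Adds C, N.
Round 2: (6) [W :- C.]. Adds W.
Round 3: (5) [P :- W.]. Adds P.
Round 4: (4) [S :- P, N, E.]; (9) [D :- V, P.]. Adds S, D.
Closure: {A, C, D, E, F, H, M, N, P, S, U, V, W} — 13 facts.

13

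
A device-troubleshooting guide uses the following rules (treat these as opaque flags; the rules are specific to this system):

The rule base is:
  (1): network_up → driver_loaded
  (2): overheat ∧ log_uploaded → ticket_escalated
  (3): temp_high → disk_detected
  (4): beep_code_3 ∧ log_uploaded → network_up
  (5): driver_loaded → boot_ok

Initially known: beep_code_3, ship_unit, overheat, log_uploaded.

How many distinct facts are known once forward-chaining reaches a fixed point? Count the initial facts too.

8

Round 1: (2) [overheat ∧ log_uploaded → ticket_escalated]; (4) [beep_code_3 ∧ log_uploaded → network_up]. Adds ticket_escalated, network_up.
Round 2: (1) [network_up → driver_loaded]. Adds driver_loaded.
Round 3: (5) [driver_loaded → boot_ok]. Adds boot_ok.
Closure: {beep_code_3, boot_ok, driver_loaded, log_uploaded, network_up, overheat, ship_unit, ticket_escalated} — 8 facts.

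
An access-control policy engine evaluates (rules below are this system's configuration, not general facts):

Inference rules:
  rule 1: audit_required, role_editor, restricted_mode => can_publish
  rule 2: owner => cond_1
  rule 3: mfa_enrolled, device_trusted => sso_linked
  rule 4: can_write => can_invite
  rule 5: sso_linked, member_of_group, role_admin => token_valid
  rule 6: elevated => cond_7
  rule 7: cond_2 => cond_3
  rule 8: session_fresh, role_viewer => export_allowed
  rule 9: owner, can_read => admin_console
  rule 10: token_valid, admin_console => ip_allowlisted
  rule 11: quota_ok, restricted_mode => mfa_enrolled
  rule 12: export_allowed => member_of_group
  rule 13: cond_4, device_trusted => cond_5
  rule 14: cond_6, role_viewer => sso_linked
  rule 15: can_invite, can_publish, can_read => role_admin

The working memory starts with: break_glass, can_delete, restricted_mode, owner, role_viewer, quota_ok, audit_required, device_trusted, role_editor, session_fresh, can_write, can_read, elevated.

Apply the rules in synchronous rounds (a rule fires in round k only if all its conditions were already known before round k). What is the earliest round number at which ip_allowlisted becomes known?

4

[1] rule 1 [audit_required, role_editor, restricted_mode => can_publish]; rule 2 [owner => cond_1]; rule 4 [can_write => can_invite]; rule 6 [elevated => cond_7]; rule 8 [session_fresh, role_viewer => export_allowed]; rule 9 [owner, can_read => admin_console]; rule 11 [quota_ok, restricted_mode => mfa_enrolled]. ⇒ new: can_publish, cond_1, can_invite, cond_7, export_allowed, admin_console, mfa_enrolled.
[2] rule 3 [mfa_enrolled, device_trusted => sso_linked]; rule 12 [export_allowed => member_of_group]; rule 15 [can_invite, can_publish, can_read => role_admin]. ⇒ new: sso_linked, member_of_group, role_admin.
[3] rule 5 [sso_linked, member_of_group, role_admin => token_valid]. ⇒ new: token_valid.
[4] rule 10 [token_valid, admin_console => ip_allowlisted]. ⇒ new: ip_allowlisted.
ip_allowlisted first appears in round 4.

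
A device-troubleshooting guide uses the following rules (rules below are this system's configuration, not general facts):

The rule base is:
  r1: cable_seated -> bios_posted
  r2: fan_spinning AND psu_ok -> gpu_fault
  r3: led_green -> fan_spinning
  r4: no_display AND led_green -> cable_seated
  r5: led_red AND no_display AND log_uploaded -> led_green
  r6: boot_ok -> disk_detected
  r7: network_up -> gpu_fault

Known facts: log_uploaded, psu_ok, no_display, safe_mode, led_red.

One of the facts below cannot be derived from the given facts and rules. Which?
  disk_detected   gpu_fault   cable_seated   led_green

Round 1 — r5, derive led_green.
Round 2 — r3, r4, derive fan_spinning, cable_seated.
Round 3 — r1, r2, derive bios_posted, gpu_fault.
Derived: led_green (round 1), gpu_fault (round 3), cable_seated (round 2). disk_detected never appears in any round.

disk_detected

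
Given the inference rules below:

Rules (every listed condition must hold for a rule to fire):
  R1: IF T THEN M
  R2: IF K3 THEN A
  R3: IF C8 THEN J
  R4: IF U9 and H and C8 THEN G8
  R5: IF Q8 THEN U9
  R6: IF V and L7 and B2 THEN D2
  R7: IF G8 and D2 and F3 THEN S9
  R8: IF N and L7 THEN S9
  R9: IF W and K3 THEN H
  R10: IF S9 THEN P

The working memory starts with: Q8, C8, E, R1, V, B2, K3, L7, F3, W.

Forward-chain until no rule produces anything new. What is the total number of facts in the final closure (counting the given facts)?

18

[1] R2 [IF K3 THEN A]; R3 [IF C8 THEN J]; R5 [IF Q8 THEN U9]; R6 [IF V and L7 and B2 THEN D2]; R9 [IF W and K3 THEN H]. ⇒ new: A, J, U9, D2, H.
[2] R4 [IF U9 and H and C8 THEN G8]. ⇒ new: G8.
[3] R7 [IF G8 and D2 and F3 THEN S9]. ⇒ new: S9.
[4] R10 [IF S9 THEN P]. ⇒ new: P.
Closure: {A, B2, C8, D2, E, F3, G8, H, J, K3, L7, P, Q8, R1, S9, U9, V, W} — 18 facts.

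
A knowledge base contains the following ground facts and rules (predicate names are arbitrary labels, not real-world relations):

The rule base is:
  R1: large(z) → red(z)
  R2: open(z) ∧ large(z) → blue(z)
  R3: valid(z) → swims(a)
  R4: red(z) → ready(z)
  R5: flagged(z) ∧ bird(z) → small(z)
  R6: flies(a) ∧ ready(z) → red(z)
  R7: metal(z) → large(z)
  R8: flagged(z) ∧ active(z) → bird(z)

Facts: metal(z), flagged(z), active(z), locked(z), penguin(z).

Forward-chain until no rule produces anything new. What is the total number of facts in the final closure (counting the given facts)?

10

Round 1: R7 [metal(z) → large(z)]; R8 [flagged(z) ∧ active(z) → bird(z)]. Adds large(z), bird(z).
Round 2: R1 [large(z) → red(z)]; R5 [flagged(z) ∧ bird(z) → small(z)]. Adds red(z), small(z).
Round 3: R4 [red(z) → ready(z)]. Adds ready(z).
Closure: {active(z), bird(z), flagged(z), large(z), locked(z), metal(z), penguin(z), ready(z), red(z), small(z)} — 10 facts.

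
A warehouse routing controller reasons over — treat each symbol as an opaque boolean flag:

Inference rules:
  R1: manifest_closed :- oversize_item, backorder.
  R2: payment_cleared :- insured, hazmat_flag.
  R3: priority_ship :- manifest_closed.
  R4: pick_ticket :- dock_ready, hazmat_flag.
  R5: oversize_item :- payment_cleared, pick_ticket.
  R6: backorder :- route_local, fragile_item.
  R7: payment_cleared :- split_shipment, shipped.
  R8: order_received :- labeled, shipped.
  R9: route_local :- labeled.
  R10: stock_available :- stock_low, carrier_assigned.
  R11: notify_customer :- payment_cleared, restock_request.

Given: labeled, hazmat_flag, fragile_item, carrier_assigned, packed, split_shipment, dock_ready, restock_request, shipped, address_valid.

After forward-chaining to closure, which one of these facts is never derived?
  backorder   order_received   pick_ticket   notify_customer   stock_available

Round 1: R4 [pick_ticket :- dock_ready, hazmat_flag.]; R7 [payment_cleared :- split_shipment, shipped.]; R8 [order_received :- labeled, shipped.]; R9 [route_local :- labeled.]. Adds pick_ticket, payment_cleared, order_received, route_local.
Round 2: R5 [oversize_item :- payment_cleared, pick_ticket.]; R6 [backorder :- route_local, fragile_item.]; R11 [notify_customer :- payment_cleared, restock_request.]. Adds oversize_item, backorder, notify_customer.
Round 3: R1 [manifest_closed :- oversize_item, backorder.]. Adds manifest_closed.
Round 4: R3 [priority_ship :- manifest_closed.]. Adds priority_ship.
Derived: pick_ticket (round 1), notify_customer (round 2), order_received (round 1), backorder (round 2). stock_available never appears in any round.

stock_available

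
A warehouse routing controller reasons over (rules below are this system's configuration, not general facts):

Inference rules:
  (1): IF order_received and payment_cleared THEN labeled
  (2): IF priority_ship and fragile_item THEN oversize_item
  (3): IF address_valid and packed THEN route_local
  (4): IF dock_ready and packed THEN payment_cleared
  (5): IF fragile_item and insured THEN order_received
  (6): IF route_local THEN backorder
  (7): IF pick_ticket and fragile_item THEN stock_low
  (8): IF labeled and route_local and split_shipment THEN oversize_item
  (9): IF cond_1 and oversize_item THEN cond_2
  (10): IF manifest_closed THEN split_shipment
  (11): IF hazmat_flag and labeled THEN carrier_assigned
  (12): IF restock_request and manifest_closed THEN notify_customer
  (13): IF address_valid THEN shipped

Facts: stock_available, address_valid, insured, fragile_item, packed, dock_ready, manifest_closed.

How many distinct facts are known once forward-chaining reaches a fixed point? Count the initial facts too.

Round 1 fires (3), (4), (5), (10), (13), giving route_local, payment_cleared, order_received, split_shipment, shipped.
Round 2 fires (1), (6), giving labeled, backorder.
Round 3 fires (8), giving oversize_item.
Closure: {address_valid, backorder, dock_ready, fragile_item, insured, labeled, manifest_closed, order_received, oversize_item, packed, payment_cleared, route_local, shipped, split_shipment, stock_available} — 15 facts.

15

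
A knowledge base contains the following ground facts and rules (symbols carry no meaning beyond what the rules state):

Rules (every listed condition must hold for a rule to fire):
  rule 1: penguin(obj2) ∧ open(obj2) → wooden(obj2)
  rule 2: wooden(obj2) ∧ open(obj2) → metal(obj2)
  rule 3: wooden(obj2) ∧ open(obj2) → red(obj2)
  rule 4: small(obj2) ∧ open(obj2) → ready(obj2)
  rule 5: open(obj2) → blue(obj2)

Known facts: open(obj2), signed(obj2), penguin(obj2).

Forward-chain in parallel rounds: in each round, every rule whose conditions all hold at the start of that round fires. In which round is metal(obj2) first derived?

Round 1 — rule 1, rule 5, derive wooden(obj2), blue(obj2).
Round 2 — rule 2, rule 3, derive metal(obj2), red(obj2).
metal(obj2) first appears in round 2.

2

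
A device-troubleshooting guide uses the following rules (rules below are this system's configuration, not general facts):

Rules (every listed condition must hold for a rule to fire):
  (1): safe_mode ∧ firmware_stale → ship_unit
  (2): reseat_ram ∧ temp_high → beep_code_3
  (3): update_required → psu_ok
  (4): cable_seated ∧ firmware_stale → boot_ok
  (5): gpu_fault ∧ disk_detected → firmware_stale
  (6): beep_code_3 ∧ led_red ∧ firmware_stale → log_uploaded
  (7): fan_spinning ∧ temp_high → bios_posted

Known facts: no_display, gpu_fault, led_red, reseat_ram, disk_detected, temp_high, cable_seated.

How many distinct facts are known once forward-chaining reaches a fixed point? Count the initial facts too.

Round 1 fires (2), (5), giving beep_code_3, firmware_stale.
Round 2 fires (4), (6), giving boot_ok, log_uploaded.
Closure: {beep_code_3, boot_ok, cable_seated, disk_detected, firmware_stale, gpu_fault, led_red, log_uploaded, no_display, reseat_ram, temp_high} — 11 facts.

11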